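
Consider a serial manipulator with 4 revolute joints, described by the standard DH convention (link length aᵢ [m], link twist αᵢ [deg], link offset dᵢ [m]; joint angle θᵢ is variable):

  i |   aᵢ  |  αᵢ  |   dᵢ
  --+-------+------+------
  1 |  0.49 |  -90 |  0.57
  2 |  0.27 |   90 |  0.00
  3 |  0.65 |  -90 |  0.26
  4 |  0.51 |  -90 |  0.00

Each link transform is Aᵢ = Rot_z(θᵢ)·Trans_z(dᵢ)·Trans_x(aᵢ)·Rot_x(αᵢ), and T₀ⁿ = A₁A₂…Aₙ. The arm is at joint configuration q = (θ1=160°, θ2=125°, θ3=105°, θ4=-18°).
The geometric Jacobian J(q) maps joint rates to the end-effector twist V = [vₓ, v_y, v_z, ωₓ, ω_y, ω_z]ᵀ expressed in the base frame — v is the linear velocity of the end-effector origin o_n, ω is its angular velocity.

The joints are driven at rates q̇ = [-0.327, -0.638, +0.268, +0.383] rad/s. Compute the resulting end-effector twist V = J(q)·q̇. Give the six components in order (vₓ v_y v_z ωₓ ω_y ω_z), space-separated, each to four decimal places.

-0.3910 0.4584 0.5870 -0.1536 0.8403 -0.1777

o_n = [-1.1697, -0.7410, 0.3499]
J₁: ẑ×o_n = [0.7410, -1.1697, 0.0000], ω = ẑ
J2: z=[-0.3420, -0.9397, 0.0000] o=[-0.4604, 0.1676, 0.5700] → [0.2068, -0.0753, -0.3557, -0.3420, -0.9397, 0.0000]
J3: z=[-0.7698, 0.2802, -0.5736] o=[-0.3149, 0.1146, 0.3488] → [-0.4904, 0.4911, 0.8981, -0.7698, 0.2802, -0.5736]
J4: z=[-0.4321, 0.4327, 0.7912] o=[-0.8205, -0.3695, 0.3375] → [0.2993, -0.2709, 0.3116, -0.4321, 0.4327, 0.7912]
V = J·q̇ = [-0.3910, 0.4584, 0.5870, -0.1536, 0.8403, -0.1777]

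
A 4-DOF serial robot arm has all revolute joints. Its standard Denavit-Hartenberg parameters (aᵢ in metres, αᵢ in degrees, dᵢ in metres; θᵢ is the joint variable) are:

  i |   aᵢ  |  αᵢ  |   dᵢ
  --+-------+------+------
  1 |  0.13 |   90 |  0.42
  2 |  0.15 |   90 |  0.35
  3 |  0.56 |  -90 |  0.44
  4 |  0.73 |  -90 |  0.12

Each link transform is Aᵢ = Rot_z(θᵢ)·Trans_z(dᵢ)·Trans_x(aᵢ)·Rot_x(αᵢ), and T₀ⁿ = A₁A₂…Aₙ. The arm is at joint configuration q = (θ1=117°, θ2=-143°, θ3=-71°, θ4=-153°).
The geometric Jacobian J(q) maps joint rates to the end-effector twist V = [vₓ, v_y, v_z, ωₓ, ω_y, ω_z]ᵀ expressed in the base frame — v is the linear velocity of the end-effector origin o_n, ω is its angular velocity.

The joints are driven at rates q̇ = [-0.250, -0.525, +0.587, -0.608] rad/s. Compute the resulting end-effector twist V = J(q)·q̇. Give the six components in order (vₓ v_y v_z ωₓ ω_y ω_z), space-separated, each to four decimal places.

o_n = [0.6594, -0.2489, 0.8952]
J₁: ẑ×o_n = [0.2489, 0.6594, -0.0000], ω = ẑ
J2: z=[0.8910, 0.4540, 0.0000] o=[-0.0590, 0.1158, 0.4200] → [0.2158, -0.4234, -0.6511, 0.8910, 0.4540, 0.0000]
J3: z=[0.2732, -0.5362, 0.7986] o=[0.3072, 0.1680, 0.3297] → [0.0297, 0.1268, 0.0750, 0.2732, -0.5362, 0.7986]
J4: z=[0.6329, -0.5250, -0.5690] o=[0.0218, -0.4381, 0.5714] → [-0.0624, -0.5678, 0.4545, 0.6329, -0.5250, -0.5690]
V = J·q̇ = [-0.1201, 0.4771, 0.1095, -0.6922, -0.2339, 0.5648]

-0.1201 0.4771 0.1095 -0.6922 -0.2339 0.5648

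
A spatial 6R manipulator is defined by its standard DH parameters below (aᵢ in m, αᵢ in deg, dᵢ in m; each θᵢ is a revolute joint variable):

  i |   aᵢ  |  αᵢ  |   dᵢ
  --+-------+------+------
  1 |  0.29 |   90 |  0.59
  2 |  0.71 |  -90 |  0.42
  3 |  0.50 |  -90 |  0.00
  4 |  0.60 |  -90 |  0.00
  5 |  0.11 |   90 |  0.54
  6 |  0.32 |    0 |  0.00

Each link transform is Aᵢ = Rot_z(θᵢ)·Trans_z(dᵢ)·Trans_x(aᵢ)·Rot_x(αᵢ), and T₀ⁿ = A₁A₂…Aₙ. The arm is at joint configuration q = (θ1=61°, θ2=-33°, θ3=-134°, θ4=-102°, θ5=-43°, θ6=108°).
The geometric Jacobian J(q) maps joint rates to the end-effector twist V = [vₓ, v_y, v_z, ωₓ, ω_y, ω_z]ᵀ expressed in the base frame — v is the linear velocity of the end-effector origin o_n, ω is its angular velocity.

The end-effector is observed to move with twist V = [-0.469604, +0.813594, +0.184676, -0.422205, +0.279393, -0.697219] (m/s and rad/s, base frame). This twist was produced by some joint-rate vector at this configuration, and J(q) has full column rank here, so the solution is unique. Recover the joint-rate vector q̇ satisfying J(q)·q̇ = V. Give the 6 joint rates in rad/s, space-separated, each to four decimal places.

o_n = [1.4227, -0.0902, 1.3002]
J₁: ẑ×o_n = [0.0902, 1.4227, -0.0000], ω = ẑ
J2: z=[0.8746, -0.4848, 0.0000] o=[0.1406, 0.2536, 0.5900] → [-0.3443, -0.6212, 0.3208, 0.8746, -0.4848, 0.0000]
J3: z=[0.2640, 0.4764, 0.8387] o=[0.7966, 0.5708, 0.2033] → [1.0769, 0.2354, -0.4728, 0.2640, 0.4764, 0.8387]
J4: z=[0.9000, 0.1909, -0.3918] o=[0.9700, 0.1417, 0.3925] → [0.0824, -0.9944, -0.2951, 0.9000, 0.1909, -0.3918]
J5: z=[0.3940, -0.7405, 0.5444] o=[1.0817, 0.5283, 0.8375] → [-0.0059, 0.0033, 0.0088, 0.3940, -0.7405, 0.5444]
J6: z=[0.5313, -0.2999, -0.7924] o=[1.3770, 0.1946, 1.1618] → [-0.2672, -0.1098, -0.1376, 0.5313, -0.2999, -0.7924]
q̇ = J⁺·V = [0.3880, 0.1100, -0.2380, -0.4650, -0.9920, 0.6660]

0.3880 0.1100 -0.2380 -0.4650 -0.9920 0.6660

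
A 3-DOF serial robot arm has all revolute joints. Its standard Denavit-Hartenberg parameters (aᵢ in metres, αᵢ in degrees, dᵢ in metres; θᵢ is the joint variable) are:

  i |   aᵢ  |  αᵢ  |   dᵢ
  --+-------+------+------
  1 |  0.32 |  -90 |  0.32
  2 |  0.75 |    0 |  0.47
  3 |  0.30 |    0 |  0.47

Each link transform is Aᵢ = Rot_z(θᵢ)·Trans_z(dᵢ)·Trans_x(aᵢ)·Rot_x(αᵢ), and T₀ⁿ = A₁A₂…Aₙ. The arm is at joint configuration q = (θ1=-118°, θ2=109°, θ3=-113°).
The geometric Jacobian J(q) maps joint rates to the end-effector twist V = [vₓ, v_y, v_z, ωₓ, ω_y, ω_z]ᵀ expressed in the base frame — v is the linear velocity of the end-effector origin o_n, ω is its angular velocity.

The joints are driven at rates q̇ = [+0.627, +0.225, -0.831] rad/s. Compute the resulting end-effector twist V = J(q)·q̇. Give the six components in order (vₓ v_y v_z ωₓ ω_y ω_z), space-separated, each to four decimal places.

o_n = [0.6539, -0.7725, -0.3682]
J₁: ẑ×o_n = [0.7725, 0.6539, -0.0000], ω = ẑ
J2: z=[0.8829, -0.4695, 0.0000] o=[-0.1502, -0.2825, 0.3200] → [0.3231, 0.6077, -0.0551, 0.8829, -0.4695, 0.0000]
J3: z=[0.8829, -0.4695, 0.0000] o=[0.3794, -0.2876, -0.3891] → [-0.0098, -0.0185, -0.2993, 0.8829, -0.4695, 0.0000]
V = J·q̇ = [0.5652, 0.5621, 0.2363, -0.5351, 0.2845, 0.6270]

0.5652 0.5621 0.2363 -0.5351 0.2845 0.6270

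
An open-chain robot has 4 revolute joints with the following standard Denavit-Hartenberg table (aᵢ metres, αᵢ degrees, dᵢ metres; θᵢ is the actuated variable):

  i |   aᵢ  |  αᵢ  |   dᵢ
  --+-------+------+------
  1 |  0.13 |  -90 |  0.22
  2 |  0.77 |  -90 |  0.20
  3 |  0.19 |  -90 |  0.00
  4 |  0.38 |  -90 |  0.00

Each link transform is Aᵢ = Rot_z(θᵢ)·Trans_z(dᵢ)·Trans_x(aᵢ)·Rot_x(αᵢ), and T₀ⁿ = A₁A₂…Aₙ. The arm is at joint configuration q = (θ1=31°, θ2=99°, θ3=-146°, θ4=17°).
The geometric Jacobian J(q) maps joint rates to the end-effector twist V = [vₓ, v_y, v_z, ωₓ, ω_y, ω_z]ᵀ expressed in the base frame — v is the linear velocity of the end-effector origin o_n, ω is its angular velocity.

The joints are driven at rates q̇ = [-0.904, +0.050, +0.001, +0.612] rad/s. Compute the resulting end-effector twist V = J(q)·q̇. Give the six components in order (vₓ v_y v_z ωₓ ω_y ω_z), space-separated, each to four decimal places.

o_n = [-0.0986, 0.5351, -0.1048]
J₁: ẑ×o_n = [-0.5351, -0.0986, 0.0000], ω = ẑ
J2: z=[-0.5150, 0.8572, 0.0000] o=[0.1114, 0.0670, 0.2200] → [-0.2784, -0.1673, -0.0610, -0.5150, 0.8572, 0.0000]
J3: z=[-0.8466, -0.5087, 0.1564] o=[-0.0948, 0.1763, -0.5405] → [-0.2778, 0.3683, -0.3056, -0.8466, -0.5087, 0.1564]
J4: z=[-0.5020, 0.6656, -0.5523] o=[-0.1284, 0.2801, -0.3849] → [0.3273, 0.1242, -0.1478, -0.5020, 0.6656, -0.5523]
V = J·q̇ = [0.6698, 0.1572, -0.0938, -0.3338, 0.4497, -1.2419]

0.6698 0.1572 -0.0938 -0.3338 0.4497 -1.2419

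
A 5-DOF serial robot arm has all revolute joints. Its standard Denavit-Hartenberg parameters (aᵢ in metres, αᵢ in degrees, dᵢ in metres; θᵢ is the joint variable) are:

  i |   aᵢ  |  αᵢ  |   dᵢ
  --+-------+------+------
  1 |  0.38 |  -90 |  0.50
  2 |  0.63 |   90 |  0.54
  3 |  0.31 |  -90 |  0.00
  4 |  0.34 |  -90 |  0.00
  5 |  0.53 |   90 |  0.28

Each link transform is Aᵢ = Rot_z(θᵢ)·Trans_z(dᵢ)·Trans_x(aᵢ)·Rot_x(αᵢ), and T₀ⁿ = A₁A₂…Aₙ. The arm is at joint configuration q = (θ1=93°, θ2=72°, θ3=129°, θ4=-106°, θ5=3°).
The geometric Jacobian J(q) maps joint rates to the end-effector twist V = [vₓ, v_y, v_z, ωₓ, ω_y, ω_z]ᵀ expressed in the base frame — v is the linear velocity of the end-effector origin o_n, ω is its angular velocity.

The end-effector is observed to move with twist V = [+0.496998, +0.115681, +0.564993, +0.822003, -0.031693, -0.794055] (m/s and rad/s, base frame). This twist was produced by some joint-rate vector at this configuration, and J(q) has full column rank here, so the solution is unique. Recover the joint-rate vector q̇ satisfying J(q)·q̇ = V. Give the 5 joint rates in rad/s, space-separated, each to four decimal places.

o_n = [-0.8926, 1.3385, 0.3656]
J₁: ẑ×o_n = [-1.3385, -0.8926, 0.0000], ω = ẑ
J2: z=[-0.9986, -0.0523, 0.0000] o=[-0.0199, 0.3795, 0.5000] → [0.0070, -0.1342, -1.0034, -0.9986, -0.0523, 0.0000]
J3: z=[-0.0498, 0.9498, 0.3090] o=[-0.5693, 0.5456, -0.0992] → [0.1964, -0.0768, 0.2676, -0.0498, 0.9498, 0.3090]
J4: z=[0.6410, -0.2069, 0.7391] o=[-0.8068, 0.4728, 0.0864] → [-0.6976, -0.2425, 0.5372, 0.6410, -0.2069, 0.7391]
J5: z=[-0.7500, 0.0360, 0.6605] o=[-0.7513, 0.8052, 0.1313] → [-0.3438, 0.0824, -0.3949, -0.7500, 0.0360, 0.6605]
q̇ = J⁺·V = [-0.0220, -0.4860, -0.1070, -0.3430, -0.7350]

-0.0220 -0.4860 -0.1070 -0.3430 -0.7350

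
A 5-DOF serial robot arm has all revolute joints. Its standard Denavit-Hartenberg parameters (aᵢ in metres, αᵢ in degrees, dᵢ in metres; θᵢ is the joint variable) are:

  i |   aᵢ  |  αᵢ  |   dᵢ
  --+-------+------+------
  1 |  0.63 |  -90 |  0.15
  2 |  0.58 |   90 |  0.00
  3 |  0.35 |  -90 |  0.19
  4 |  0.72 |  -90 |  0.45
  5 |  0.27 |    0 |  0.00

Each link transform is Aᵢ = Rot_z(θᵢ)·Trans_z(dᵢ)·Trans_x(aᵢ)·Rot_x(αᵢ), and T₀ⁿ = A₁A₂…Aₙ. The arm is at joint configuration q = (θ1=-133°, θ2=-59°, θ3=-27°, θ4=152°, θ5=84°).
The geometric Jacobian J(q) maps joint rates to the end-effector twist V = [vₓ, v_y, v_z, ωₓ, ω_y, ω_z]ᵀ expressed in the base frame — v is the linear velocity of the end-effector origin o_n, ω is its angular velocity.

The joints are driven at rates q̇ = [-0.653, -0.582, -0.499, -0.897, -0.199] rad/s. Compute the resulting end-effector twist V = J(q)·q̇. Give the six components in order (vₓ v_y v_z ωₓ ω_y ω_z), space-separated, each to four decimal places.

-1.0116 -0.1303 0.2142 -1.3218 0.6700 -1.2782

o_n = [-0.4380, -0.9136, 0.3975]
J₁: ẑ×o_n = [0.9136, -0.4380, 0.0000], ω = ẑ
J2: z=[0.7314, -0.6820, 0.0000] o=[-0.4297, -0.4608, 0.1500] → [-0.1688, -0.1810, -0.3368, 0.7314, -0.6820, 0.0000]
J3: z=[0.5846, 0.6269, 0.5150] o=[-0.6334, -0.6792, 0.6472] → [-0.0358, 0.2466, -0.2595, 0.5846, 0.6269, 0.5150]
J4: z=[0.4922, -0.7787, 0.3891] o=[-0.7481, -0.5692, 1.0123] → [0.6128, 0.4233, 0.0720, 0.4922, -0.7787, 0.3891]
J5: z=[0.8190, 0.5657, 0.0962] o=[-0.3141, -1.1150, 0.5278] → [-0.0931, 0.0948, 0.2350, 0.8190, 0.5657, 0.0962]
V = J·q̇ = [-1.0116, -0.1303, 0.2142, -1.3218, 0.6700, -1.2782]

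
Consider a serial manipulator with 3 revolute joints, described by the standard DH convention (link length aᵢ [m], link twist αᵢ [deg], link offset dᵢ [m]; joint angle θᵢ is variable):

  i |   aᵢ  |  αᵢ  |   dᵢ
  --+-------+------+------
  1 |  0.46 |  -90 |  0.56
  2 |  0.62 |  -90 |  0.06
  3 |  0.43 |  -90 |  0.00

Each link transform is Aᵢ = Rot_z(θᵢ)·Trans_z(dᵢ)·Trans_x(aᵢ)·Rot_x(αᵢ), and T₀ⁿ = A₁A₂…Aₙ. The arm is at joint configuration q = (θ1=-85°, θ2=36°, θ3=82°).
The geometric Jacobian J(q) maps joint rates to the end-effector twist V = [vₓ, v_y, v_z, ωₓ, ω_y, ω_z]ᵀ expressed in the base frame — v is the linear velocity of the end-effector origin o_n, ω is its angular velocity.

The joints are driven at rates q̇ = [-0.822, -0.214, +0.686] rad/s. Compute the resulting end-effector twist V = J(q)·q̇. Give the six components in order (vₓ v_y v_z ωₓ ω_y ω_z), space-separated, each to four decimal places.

-0.9073 0.3739 0.2894 -0.2483 0.3830 -1.3770

o_n = [-0.2764, -1.0380, 0.1604]
J₁: ẑ×o_n = [1.0380, -0.2764, 0.0000], ω = ẑ
J2: z=[0.9962, 0.0872, 0.0000] o=[0.0401, -0.4582, 0.5600] → [-0.0348, 0.3981, -0.5500, 0.9962, 0.0872, 0.0000]
J3: z=[-0.0512, 0.5855, -0.8090] o=[0.1436, -0.9527, 0.1956] → [-0.0896, 0.3380, 0.2503, -0.0512, 0.5855, -0.8090]
V = J·q̇ = [-0.9073, 0.3739, 0.2894, -0.2483, 0.3830, -1.3770]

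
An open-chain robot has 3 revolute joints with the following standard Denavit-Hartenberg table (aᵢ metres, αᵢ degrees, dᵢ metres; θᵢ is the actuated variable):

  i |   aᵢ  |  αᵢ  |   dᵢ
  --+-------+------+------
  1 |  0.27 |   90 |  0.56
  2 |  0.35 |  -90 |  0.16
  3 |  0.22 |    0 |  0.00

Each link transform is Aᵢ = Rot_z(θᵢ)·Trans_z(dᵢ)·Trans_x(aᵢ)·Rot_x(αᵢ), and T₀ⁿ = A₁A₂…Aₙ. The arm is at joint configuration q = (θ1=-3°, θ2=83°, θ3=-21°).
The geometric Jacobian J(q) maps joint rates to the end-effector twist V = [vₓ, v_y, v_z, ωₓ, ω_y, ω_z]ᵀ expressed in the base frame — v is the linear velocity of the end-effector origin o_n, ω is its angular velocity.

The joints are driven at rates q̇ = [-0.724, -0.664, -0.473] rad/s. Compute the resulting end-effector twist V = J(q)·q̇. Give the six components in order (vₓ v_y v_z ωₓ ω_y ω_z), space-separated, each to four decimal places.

0.1704 -0.3510 -0.0820 0.5036 0.6385 -0.7816

o_n = [0.3247, -0.2562, 1.1112]
J₁: ẑ×o_n = [0.2562, 0.3247, -0.0000], ω = ẑ
J2: z=[-0.0523, -0.9986, 0.0000] o=[0.2696, -0.0141, 0.5600] → [-0.5505, 0.0289, 0.0677, -0.0523, -0.9986, 0.0000]
J3: z=[-0.9912, 0.0519, 0.1219] o=[0.3039, -0.1761, 0.9074] → [0.0203, 0.2046, 0.0783, -0.9912, 0.0519, 0.1219]
V = J·q̇ = [0.1704, -0.3510, -0.0820, 0.5036, 0.6385, -0.7816]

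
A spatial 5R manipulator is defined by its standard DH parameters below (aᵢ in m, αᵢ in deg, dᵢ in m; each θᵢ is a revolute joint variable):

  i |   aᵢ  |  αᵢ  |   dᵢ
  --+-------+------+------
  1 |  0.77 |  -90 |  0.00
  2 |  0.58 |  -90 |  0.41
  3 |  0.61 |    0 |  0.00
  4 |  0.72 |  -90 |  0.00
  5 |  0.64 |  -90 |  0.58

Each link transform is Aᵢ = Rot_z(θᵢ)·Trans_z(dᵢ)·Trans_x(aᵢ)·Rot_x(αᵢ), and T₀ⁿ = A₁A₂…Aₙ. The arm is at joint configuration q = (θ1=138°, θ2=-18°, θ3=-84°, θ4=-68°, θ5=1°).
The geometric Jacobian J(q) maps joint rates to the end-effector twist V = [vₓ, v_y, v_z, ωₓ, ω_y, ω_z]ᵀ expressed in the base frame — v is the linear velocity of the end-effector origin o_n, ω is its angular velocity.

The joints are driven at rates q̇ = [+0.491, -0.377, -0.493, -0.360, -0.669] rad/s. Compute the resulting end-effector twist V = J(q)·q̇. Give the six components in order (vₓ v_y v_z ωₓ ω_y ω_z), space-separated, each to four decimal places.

o_n = [-1.8186, -1.2788, -0.0773]
J₁: ẑ×o_n = [1.2788, -1.8186, 0.0000], ω = ẑ
J2: z=[-0.6691, -0.7431, 0.0000] o=[-0.5722, 0.5152, 0.0000] → [0.0575, -0.0518, 0.2742, -0.6691, -0.7431, 0.0000]
J3: z=[-0.2296, 0.2068, -0.9511] o=[-1.2565, 0.5796, 0.1792] → [-1.8205, 0.4757, 0.5430, -0.2296, 0.2068, -0.9511]
J4: z=[-0.2296, 0.2068, -0.9511] o=[-1.7075, 0.1694, 0.1989] → [-1.4344, 0.0422, 0.3555, -0.2296, 0.2068, -0.9511]
J5: z=[-0.9226, -0.3574, 0.1451] o=[-1.4844, -0.4864, 0.0025] → [0.1435, -0.1221, 0.6116, -0.9226, -0.3574, 0.1451]
V = J·q̇ = [1.9241, -1.0414, -0.9082, 1.0654, 0.3429, 1.2052]

1.9241 -1.0414 -0.9082 1.0654 0.3429 1.2052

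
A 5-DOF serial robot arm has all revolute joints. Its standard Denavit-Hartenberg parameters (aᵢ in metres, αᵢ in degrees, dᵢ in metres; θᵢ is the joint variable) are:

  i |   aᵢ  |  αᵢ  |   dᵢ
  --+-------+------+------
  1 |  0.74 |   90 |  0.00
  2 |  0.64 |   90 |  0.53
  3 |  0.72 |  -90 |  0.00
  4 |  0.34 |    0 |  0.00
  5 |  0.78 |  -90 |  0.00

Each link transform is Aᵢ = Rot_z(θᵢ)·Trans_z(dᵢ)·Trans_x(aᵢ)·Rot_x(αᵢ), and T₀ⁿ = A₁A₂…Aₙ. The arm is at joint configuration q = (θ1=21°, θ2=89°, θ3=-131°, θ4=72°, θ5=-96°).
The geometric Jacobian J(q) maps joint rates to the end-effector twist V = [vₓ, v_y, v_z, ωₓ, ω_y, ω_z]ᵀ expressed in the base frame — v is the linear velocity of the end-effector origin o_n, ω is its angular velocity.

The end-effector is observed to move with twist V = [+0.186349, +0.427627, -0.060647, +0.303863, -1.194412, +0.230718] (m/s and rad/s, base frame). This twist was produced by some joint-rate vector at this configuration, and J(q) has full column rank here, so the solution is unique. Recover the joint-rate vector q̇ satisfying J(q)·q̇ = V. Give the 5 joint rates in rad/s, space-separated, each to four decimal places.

0.8230 0.7070 -0.1340 -0.2360 -0.5520

o_n = [0.4532, 0.8493, -0.3686]
J₁: ẑ×o_n = [-0.8493, 0.4532, 0.0000], ω = ẑ
J2: z=[0.3584, -0.9336, 0.0000] o=[0.6908, 0.2652, 0.0000] → [0.3441, 0.1321, -0.0125, 0.3584, -0.9336, 0.0000]
J3: z=[0.9334, 0.3583, -0.0175] o=[0.8912, -0.2256, 0.6399] → [-0.3426, 0.9490, 1.1603, 0.9334, 0.3583, -0.0175]
J4: z=[-0.2228, 0.6172, 0.7546] o=[0.6888, 0.2787, 0.1676] → [-0.7615, -0.2972, 0.0183, -0.2228, 0.6172, 0.7546]
J5: z=[-0.2228, 0.6172, 0.7546] o=[0.3574, 0.2365, 0.1043] → [-0.7543, -0.0331, -0.1957, -0.2228, 0.6172, 0.7546]
q̇ = J⁺·V = [0.8230, 0.7070, -0.1340, -0.2360, -0.5520]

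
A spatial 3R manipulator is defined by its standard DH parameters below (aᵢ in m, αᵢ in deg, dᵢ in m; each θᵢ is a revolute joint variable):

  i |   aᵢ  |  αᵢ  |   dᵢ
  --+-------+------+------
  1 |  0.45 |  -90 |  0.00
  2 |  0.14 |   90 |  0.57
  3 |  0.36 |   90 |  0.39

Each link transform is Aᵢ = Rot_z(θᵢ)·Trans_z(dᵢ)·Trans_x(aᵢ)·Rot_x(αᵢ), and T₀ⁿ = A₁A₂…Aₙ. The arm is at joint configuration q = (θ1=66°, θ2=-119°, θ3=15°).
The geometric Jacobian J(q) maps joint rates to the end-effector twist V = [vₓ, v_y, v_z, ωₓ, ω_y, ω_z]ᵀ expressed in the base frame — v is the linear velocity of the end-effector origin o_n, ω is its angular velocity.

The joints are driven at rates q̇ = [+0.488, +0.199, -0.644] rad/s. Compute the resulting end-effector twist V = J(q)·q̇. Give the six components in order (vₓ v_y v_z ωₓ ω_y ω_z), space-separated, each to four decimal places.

0.1372 -0.3955 0.1674 0.0473 0.5955 0.8002

o_n = [-0.6577, 0.1532, 0.2375]
J₁: ẑ×o_n = [-0.1532, -0.6577, 0.0000], ω = ẑ
J2: z=[-0.9135, 0.4067, 0.0000] o=[0.1830, 0.4111, 0.0000] → [0.0966, 0.2170, 0.5776, -0.9135, 0.4067, 0.0000]
J3: z=[-0.3557, -0.7990, -0.4848] o=[-0.3653, 0.5809, 0.1224] → [-0.2993, 0.1827, -0.0815, -0.3557, -0.7990, -0.4848]
V = J·q̇ = [0.1372, -0.3955, 0.1674, 0.0473, 0.5955, 0.8002]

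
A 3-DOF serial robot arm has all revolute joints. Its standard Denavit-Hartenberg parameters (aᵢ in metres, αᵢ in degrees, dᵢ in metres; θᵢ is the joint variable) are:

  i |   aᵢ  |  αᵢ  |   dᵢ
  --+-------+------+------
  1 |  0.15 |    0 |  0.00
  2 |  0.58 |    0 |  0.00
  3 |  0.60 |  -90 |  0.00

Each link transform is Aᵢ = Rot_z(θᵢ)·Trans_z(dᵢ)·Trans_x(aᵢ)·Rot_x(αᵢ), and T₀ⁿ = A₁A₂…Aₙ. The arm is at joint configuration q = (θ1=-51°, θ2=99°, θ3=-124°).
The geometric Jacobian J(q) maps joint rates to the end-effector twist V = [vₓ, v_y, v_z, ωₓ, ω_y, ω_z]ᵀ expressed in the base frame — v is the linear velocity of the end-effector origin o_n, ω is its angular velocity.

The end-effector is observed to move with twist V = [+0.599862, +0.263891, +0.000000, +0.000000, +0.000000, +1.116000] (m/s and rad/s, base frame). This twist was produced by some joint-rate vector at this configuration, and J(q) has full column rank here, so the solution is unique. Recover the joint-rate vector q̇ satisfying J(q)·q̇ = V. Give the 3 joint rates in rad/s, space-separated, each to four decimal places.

o_n = [0.6276, -0.2677, 0.0000]
J₁: ẑ×o_n = [0.2677, 0.6276, -0.0000], ω = ẑ
J2: z=[0.0000, 0.0000, 1.0000] o=[0.0944, -0.1166, 0.0000] → [0.1512, 0.5332, -0.0000, 0.0000, 0.0000, 1.0000]
J3: z=[0.0000, 0.0000, 1.0000] o=[0.4825, 0.3145, 0.0000] → [0.5822, 0.1452, -0.0000, 0.0000, 0.0000, 1.0000]
q̇ = J⁺·V = [0.2860, -0.0930, 0.9230]

0.2860 -0.0930 0.9230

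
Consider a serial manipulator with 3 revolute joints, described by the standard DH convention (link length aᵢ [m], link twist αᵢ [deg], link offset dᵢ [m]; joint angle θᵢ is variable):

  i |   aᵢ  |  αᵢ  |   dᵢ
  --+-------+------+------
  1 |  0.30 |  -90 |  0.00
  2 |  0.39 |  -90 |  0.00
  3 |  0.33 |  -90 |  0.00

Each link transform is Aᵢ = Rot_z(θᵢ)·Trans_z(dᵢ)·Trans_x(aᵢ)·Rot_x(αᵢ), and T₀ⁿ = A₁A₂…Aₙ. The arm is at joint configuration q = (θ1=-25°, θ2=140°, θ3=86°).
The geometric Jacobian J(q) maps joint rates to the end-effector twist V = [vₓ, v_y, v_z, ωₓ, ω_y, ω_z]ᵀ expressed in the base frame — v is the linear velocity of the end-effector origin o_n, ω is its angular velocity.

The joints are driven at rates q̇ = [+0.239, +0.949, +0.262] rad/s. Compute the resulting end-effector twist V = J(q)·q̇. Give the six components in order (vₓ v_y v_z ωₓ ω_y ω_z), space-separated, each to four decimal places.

-0.1014 0.0363 0.3557 0.2484 0.9313 0.4397

o_n = [-0.1540, -0.2914, -0.2655]
J₁: ẑ×o_n = [0.2914, -0.1540, 0.0000], ω = ẑ
J2: z=[0.4226, 0.9063, 0.0000] o=[0.2719, -0.1268, 0.0000] → [-0.2406, 0.1122, 0.3164, 0.4226, 0.9063, 0.0000]
J3: z=[-0.5826, 0.2717, 0.7660] o=[0.0011, -0.0005, -0.2507] → [0.2188, -0.1274, 0.2116, -0.5826, 0.2717, 0.7660]
V = J·q̇ = [-0.1014, 0.0363, 0.3557, 0.2484, 0.9313, 0.4397]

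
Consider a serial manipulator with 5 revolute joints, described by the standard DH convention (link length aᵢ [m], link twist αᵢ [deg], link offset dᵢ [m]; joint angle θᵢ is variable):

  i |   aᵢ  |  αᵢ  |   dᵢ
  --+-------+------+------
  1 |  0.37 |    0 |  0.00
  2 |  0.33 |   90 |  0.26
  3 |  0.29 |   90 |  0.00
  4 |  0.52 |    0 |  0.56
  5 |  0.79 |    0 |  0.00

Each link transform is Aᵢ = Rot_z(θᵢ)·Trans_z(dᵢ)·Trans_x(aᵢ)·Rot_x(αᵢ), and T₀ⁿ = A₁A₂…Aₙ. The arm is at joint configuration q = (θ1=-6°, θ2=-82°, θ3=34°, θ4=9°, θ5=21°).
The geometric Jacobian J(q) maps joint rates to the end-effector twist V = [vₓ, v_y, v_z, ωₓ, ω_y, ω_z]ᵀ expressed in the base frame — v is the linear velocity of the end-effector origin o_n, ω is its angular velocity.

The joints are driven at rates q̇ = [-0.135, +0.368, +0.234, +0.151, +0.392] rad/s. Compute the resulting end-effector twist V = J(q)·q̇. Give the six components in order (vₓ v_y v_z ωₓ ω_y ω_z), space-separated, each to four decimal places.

o_n = [-0.0426, -1.9307, 0.6277]
J₁: ẑ×o_n = [1.9307, -0.0426, 0.0000], ω = ẑ
J2: z=[0.0000, 0.0000, 1.0000] o=[0.3680, -0.0387, 0.0000] → [1.8920, -0.4106, 0.0000, 0.0000, 0.0000, 1.0000]
J3: z=[-0.9994, -0.0349, 0.0000] o=[0.3795, -0.3685, 0.2600] → [-0.0128, 0.3675, 1.5466, -0.9994, -0.0349, 0.0000]
J4: z=[0.0195, -0.5589, -0.8290] o=[0.3879, -0.6087, 0.4222] → [-1.2108, 0.3529, -0.2664, 0.0195, -0.5589, -0.8290]
J5: z=[0.0195, -0.5589, -0.8290] o=[0.3324, -1.3501, 0.2451] → [-0.6952, 0.3034, -0.2209, 0.0195, -0.5589, -0.8290]
V = J·q̇ = [-0.0227, 0.1129, 0.2351, -0.2233, -0.3116, -0.2172]

-0.0227 0.1129 0.2351 -0.2233 -0.3116 -0.2172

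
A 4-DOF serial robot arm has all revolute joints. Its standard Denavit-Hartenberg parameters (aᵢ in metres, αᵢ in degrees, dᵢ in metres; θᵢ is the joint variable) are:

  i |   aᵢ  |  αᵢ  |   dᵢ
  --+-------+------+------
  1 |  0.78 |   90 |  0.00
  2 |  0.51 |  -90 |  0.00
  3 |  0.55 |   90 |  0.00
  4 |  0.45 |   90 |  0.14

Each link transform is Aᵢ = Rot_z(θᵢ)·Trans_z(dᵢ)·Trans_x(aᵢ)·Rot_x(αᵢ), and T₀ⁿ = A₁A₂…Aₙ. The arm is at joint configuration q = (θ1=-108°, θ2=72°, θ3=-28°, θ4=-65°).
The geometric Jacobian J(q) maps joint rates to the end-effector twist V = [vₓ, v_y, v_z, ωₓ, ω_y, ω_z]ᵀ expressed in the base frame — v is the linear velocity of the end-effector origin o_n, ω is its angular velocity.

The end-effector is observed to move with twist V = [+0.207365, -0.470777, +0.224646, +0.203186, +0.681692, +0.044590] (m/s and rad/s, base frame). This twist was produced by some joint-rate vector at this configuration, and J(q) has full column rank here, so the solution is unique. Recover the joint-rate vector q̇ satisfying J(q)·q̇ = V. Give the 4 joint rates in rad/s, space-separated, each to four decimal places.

0.0100 -0.3340 0.6870 0.3980

o_n = [-0.9138, -1.2878, 0.9181]
J₁: ẑ×o_n = [1.2878, -0.9138, 0.0000], ω = ẑ
J2: z=[-0.9511, 0.3090, 0.0000] o=[-0.2410, -0.7418, 0.0000] → [0.2837, 0.8731, 0.7271, -0.9511, 0.3090, 0.0000]
J3: z=[0.2939, 0.9045, 0.3090] o=[-0.2897, -0.8917, 0.4850] → [0.5141, -0.3201, 0.4480, 0.2939, 0.9045, 0.3090]
J4: z=[-0.7949, 0.4108, -0.4465] o=[-0.5817, -0.9546, 0.9469] → [-0.1606, 0.1254, 0.4012, -0.7949, 0.4108, -0.4465]
q̇ = J⁺·V = [0.0100, -0.3340, 0.6870, 0.3980]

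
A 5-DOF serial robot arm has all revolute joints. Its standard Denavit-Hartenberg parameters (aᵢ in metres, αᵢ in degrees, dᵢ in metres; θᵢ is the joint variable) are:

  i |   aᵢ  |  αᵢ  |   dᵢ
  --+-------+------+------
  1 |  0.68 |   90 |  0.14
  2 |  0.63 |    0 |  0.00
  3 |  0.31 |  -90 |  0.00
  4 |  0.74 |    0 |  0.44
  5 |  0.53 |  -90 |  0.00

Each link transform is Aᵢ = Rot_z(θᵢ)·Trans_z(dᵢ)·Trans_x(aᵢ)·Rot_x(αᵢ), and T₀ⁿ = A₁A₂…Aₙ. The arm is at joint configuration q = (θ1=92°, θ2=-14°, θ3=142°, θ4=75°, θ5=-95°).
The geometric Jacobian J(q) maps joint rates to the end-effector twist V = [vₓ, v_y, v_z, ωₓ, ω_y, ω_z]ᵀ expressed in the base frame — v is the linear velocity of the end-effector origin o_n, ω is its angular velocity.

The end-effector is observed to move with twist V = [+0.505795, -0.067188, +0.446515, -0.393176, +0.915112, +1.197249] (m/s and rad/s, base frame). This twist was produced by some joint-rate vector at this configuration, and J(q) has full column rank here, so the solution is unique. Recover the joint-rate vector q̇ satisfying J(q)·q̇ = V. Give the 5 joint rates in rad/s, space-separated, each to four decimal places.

o_n = [-0.5447, 0.3103, 0.5044]
J₁: ẑ×o_n = [-0.3103, -0.5447, 0.0000], ω = ẑ
J2: z=[0.9994, 0.0349, 0.0000] o=[-0.0237, 0.6796, 0.1400] → [0.0127, -0.3641, -0.3508, 0.9994, 0.0349, 0.0000]
J3: z=[0.9994, 0.0349, 0.0000] o=[-0.0451, 1.2905, -0.0124] → [0.0180, -0.5165, -0.9621, 0.9994, 0.0349, 0.0000]
J4: z=[0.0275, -0.7875, -0.6157] o=[-0.0384, 1.0998, 0.2319] → [-0.7006, 0.3042, -0.4204, 0.0275, -0.7875, -0.6157]
J5: z=[0.0275, -0.7875, -0.6157] o=[-0.7365, 0.6105, 0.1119] → [-0.4938, -0.1289, 0.1428, 0.0275, -0.7875, -0.6157]
q̇ = J⁺·V = [0.4720, 0.0920, -0.4530, -0.3750, -0.8030]

0.4720 0.0920 -0.4530 -0.3750 -0.8030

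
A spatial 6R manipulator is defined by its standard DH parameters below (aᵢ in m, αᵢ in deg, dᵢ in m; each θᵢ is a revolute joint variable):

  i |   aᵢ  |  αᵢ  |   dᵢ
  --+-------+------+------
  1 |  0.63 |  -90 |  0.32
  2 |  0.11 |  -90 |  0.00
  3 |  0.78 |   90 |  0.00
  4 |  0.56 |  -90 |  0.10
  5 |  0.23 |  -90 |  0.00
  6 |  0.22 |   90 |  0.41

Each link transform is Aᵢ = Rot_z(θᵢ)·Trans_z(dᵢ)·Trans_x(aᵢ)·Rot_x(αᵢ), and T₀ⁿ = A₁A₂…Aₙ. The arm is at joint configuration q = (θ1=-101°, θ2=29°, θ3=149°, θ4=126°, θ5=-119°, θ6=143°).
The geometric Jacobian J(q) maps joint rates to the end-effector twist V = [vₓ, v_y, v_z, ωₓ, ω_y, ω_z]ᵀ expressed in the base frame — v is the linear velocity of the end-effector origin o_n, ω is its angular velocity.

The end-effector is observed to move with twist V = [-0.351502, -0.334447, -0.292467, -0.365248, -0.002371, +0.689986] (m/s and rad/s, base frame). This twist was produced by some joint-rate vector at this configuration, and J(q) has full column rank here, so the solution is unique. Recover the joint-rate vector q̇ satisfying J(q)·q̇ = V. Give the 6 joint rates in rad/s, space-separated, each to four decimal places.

o_n = [-0.5172, -0.1263, -0.3685]
J₁: ẑ×o_n = [0.1263, -0.5172, 0.0000], ω = ẑ
J2: z=[0.9816, -0.1908, 0.0000] o=[-0.1202, -0.6184, 0.3200] → [0.1314, 0.6759, 0.4074, 0.9816, -0.1908, 0.0000]
J3: z=[0.0925, 0.4759, -0.8746] o=[-0.1386, -0.7129, 0.2667] → [0.2108, 0.3899, 0.2344, 0.0925, 0.4759, -0.8746]
J4: z=[-0.9274, -0.2786, -0.2497] o=[-0.4213, -0.0622, 0.5908] → [0.2513, -0.8657, 0.0327, -0.9274, -0.2786, -0.2497]
J5: z=[0.2389, -0.9546, 0.1779] o=[-0.3528, -0.1490, 0.0328] → [0.3790, 0.0666, -0.1514, 0.2389, -0.9546, 0.1779]
J6: z=[-0.1978, -0.2272, -0.9536] o=[-0.5715, -0.1933, 0.0887] → [0.1678, -0.1422, -0.0009, -0.1978, -0.2272, -0.9536]
q̇ = J⁺·V = [-0.2100, -0.3850, -0.6780, -0.0510, -0.1630, -0.3390]

-0.2100 -0.3850 -0.6780 -0.0510 -0.1630 -0.3390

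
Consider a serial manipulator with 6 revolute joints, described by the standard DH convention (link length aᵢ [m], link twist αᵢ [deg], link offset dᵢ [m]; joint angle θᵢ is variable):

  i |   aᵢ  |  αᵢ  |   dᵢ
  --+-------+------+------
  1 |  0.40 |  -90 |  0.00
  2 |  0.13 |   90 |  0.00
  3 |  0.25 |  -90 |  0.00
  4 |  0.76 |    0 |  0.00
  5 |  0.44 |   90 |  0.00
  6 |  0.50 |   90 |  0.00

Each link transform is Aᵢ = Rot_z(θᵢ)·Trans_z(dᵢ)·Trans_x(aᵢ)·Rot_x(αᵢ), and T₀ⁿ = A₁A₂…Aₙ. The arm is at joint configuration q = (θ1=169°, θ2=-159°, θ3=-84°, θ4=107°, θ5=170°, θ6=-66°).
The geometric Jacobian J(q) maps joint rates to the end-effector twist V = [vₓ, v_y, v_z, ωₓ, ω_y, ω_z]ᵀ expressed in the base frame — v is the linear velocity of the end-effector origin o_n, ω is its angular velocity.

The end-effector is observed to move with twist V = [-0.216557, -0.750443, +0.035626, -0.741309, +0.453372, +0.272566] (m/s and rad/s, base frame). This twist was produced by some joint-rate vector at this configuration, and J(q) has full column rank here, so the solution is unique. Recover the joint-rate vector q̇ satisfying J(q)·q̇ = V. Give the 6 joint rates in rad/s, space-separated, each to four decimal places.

o_n = [-0.6814, 0.2887, -0.0299]
J₁: ẑ×o_n = [-0.2887, -0.6814, 0.0000], ω = ẑ
J2: z=[-0.1908, -0.9816, 0.0000] o=[-0.3927, 0.0763, 0.0000] → [0.0293, -0.0057, -0.3240, -0.1908, -0.9816, 0.0000]
J3: z=[0.3518, -0.0684, -0.9336] o=[-0.2735, 0.0532, 0.0466] → [0.2251, 0.4077, 0.0550, 0.3518, -0.0684, -0.9336]
J4: z=[0.8915, -0.2798, 0.3564] o=[-0.2021, 0.2926, 0.0560] → [0.0254, -0.0943, -0.1375, 0.8915, -0.2798, 0.3564]
J5: z=[0.8915, -0.2798, 0.3564] o=[-0.5213, 0.1295, 0.7261] → [0.1548, 0.6169, 0.0971, 0.8915, -0.2798, 0.3564]
J6: z=[-0.2406, -0.9588, -0.1510] o=[-0.3523, 0.1510, 0.3204] → [0.3567, -0.0346, -0.3487, -0.2406, -0.9588, -0.1510]
q̇ = J⁺·V = [0.5470, -0.3970, -0.0580, -0.2400, -0.6040, 0.1840]

0.5470 -0.3970 -0.0580 -0.2400 -0.6040 0.1840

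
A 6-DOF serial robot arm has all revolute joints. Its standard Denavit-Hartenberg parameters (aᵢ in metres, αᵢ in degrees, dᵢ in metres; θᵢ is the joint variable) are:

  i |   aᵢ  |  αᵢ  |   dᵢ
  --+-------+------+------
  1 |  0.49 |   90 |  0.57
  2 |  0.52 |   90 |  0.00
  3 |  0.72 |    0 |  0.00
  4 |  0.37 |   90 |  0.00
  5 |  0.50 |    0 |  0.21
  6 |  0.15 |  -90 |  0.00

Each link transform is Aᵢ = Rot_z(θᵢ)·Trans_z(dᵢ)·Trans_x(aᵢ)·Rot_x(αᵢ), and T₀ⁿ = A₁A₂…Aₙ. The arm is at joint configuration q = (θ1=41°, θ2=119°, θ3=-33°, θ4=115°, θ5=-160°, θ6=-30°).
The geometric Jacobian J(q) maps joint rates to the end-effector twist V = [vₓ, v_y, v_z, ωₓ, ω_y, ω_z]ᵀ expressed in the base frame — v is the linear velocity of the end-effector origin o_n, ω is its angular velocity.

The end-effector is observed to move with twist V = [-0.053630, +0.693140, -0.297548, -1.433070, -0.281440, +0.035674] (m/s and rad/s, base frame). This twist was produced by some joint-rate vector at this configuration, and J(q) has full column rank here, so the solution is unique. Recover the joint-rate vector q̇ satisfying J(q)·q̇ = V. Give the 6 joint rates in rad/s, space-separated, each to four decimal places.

0.5360 -0.7030 -0.9770 -0.3730 0.7560 -0.5780

o_n = [-0.6378, 0.3287, 1.6344]
J₁: ẑ×o_n = [-0.3287, -0.6378, 0.0000], ω = ẑ
J2: z=[0.6561, -0.7547, 0.0000] o=[0.3698, 0.3215, 0.5700] → [-0.8033, -0.6983, -0.7558, 0.6561, -0.7547, 0.0000]
J3: z=[0.6601, 0.5738, 0.4848] o=[0.1795, 0.1561, 1.0248] → [0.2661, -0.7987, 0.5830, 0.6601, 0.5738, 0.4848]
J4: z=[0.6601, 0.5738, 0.4848] o=[-0.2987, 0.2600, 1.5529] → [0.0134, -0.2182, 0.2400, 0.6601, 0.5738, 0.4848]
J5: z=[-0.4536, -0.2099, 0.8661] o=[-0.0771, -0.0329, 1.5980] → [-0.3208, -0.4691, -0.2818, -0.4536, -0.2099, 0.8661]
J6: z=[-0.4536, -0.2099, 0.8661] o=[-0.5666, 0.1968, 1.6398] → [-0.1131, -0.0641, -0.0748, -0.4536, -0.2099, 0.8661]
q̇ = J⁺·V = [0.5360, -0.7030, -0.9770, -0.3730, 0.7560, -0.5780]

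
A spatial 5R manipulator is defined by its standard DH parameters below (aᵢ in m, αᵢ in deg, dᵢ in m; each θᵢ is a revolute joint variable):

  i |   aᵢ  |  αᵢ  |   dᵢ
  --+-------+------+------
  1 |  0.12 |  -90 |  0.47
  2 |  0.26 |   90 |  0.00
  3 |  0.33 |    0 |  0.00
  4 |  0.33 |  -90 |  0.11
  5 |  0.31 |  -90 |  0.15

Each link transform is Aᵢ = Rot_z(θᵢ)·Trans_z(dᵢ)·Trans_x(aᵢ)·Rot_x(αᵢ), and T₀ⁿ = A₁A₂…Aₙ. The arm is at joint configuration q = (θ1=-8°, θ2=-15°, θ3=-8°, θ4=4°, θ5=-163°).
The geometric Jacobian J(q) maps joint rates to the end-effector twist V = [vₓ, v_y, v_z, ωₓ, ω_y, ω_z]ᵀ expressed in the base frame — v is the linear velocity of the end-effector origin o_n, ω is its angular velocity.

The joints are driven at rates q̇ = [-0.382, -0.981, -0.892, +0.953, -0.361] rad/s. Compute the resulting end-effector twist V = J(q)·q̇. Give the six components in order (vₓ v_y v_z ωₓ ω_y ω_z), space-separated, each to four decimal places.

o_n = [0.6848, 0.0061, 0.8270]
J₁: ẑ×o_n = [-0.0061, 0.6848, 0.0000], ω = ẑ
J2: z=[0.1392, 0.9903, 0.0000] o=[0.1188, -0.0167, 0.4700] → [0.3536, -0.0497, -0.5573, 0.1392, 0.9903, 0.0000]
J3: z=[-0.2563, 0.0360, 0.9659] o=[0.3675, -0.0517, 0.5373] → [-0.0454, 0.3807, -0.0262, -0.2563, 0.0360, 0.9659]
J4: z=[-0.2563, 0.0360, 0.9659] o=[0.6737, -0.1411, 0.6219] → [-0.1348, 0.0633, -0.0381, -0.2563, 0.0360, 0.9659]
J5: z=[0.2056, 0.9785, 0.0181] o=[0.9572, -0.2042, 0.8133] → [0.0096, -0.0077, 0.3098, 0.2056, 0.9785, 0.0181]
V = J·q̇ = [-0.4360, -0.4893, 0.4220, -0.2264, -1.3225, -0.3296]

-0.4360 -0.4893 0.4220 -0.2264 -1.3225 -0.3296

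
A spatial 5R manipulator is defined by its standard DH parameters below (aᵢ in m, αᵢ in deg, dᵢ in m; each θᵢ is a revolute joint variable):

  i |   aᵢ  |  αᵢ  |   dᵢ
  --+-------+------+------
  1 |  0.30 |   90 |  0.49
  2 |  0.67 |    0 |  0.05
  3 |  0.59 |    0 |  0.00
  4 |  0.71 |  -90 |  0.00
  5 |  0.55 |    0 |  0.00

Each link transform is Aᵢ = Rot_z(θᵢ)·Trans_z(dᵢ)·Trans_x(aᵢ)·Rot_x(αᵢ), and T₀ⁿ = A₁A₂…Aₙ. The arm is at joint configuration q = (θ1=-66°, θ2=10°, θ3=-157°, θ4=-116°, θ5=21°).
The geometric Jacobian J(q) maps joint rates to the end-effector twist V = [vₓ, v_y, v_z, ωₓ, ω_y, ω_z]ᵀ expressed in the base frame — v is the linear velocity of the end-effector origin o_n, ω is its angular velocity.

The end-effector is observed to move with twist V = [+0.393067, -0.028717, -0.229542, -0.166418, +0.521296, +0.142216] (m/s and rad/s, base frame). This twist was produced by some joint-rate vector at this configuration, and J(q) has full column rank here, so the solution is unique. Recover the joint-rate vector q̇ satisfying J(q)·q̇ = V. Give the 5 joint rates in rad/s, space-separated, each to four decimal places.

0.2090 0.1460 0.3140 -0.5200 0.5480

o_n = [0.2629, -0.2288, 1.4994]
J₁: ẑ×o_n = [0.2288, 0.2629, -0.0000], ω = ẑ
J2: z=[-0.9135, -0.4067, 0.0000] o=[0.1220, -0.2741, 0.4900] → [-0.4105, 0.9221, 0.0159, -0.9135, -0.4067, 0.0000]
J3: z=[-0.9135, -0.4067, 0.0000] o=[0.3447, -0.8972, 0.6063] → [-0.3632, 0.8158, -0.6439, -0.9135, -0.4067, 0.0000]
J4: z=[-0.9135, -0.4067, 0.0000] o=[0.1435, -0.4451, 0.2850] → [-0.4939, 1.1094, -0.1491, -0.9135, -0.4067, 0.0000]
J5: z=[-0.4037, 0.9067, -0.1219] o=[0.1083, -0.3661, 0.9897] → [0.4788, 0.1869, -0.1956, -0.4037, 0.9067, -0.1219]
q̇ = J⁺·V = [0.2090, 0.1460, 0.3140, -0.5200, 0.5480]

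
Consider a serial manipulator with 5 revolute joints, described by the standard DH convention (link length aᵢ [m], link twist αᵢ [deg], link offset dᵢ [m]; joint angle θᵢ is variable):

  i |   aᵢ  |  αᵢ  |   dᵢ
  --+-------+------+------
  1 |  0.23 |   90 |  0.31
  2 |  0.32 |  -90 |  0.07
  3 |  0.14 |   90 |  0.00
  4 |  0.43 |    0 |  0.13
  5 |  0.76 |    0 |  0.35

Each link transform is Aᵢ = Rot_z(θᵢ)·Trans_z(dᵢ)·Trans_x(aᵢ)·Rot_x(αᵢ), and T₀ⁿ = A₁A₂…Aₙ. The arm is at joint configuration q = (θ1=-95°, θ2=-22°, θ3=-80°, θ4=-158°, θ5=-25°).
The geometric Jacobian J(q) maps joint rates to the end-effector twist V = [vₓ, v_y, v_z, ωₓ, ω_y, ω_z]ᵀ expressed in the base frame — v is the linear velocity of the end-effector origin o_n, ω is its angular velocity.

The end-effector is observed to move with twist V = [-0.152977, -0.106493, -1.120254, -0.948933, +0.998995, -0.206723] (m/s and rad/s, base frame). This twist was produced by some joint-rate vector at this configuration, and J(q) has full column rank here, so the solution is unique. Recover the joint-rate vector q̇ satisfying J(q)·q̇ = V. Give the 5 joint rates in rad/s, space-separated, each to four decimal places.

o_n = [0.8561, 0.0464, 0.3209]
J₁: ẑ×o_n = [-0.0464, 0.8561, 0.0000], ω = ẑ
J2: z=[-0.9962, 0.0872, 0.0000] o=[-0.0200, -0.2291, 0.3100] → [0.0010, 0.0109, -0.3509, -0.9962, 0.0872, 0.0000]
J3: z=[-0.0326, -0.3732, 0.9272] o=[-0.1156, -0.5186, 0.1901] → [-0.5727, 0.9053, 0.3442, -0.0326, -0.3732, 0.9272]
J4: z=[-0.0934, 0.9248, 0.3689] o=[-0.2550, -0.5290, 0.1810] → [-0.0829, 0.4230, -1.0812, -0.0934, 0.9248, 0.3689]
J5: z=[-0.0934, 0.9248, 0.3689] o=[0.1349, -0.3190, 0.1056] → [0.0644, 0.2862, -0.7011, -0.0934, 0.9248, 0.3689]
q̇ = J⁺·V = [-0.9820, 0.8320, 0.3770, 0.3920, 0.7620]

-0.9820 0.8320 0.3770 0.3920 0.7620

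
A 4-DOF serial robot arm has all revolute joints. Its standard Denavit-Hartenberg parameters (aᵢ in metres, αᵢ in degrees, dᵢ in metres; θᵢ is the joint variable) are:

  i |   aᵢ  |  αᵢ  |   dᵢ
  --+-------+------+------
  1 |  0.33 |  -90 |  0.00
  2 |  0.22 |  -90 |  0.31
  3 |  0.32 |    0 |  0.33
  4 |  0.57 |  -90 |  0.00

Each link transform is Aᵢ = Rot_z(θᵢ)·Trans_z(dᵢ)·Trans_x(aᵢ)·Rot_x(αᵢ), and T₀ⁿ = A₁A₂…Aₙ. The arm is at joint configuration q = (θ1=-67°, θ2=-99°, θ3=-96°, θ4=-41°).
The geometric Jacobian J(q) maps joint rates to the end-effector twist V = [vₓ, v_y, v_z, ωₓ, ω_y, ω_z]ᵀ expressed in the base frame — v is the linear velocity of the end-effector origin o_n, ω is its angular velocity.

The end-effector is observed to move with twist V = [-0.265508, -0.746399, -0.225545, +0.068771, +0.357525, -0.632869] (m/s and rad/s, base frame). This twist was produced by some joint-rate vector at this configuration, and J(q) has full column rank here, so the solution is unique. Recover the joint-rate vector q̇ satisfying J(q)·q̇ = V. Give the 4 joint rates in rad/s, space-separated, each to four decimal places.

-0.5850 0.2030 -0.1100 -0.1960

o_n = [1.2065, -0.2396, -0.1759]
J₁: ẑ×o_n = [0.2396, 1.2065, -0.0000], ω = ẑ
J2: z=[0.9205, 0.3907, 0.0000] o=[0.1289, -0.3038, 0.0000] → [-0.0687, 0.1619, -0.3620, 0.9205, 0.3907, 0.0000]
J3: z=[0.3859, -0.9092, 0.1564] o=[0.4009, -0.1510, 0.2173] → [0.3713, 0.2778, 0.6983, 0.3859, -0.9092, 0.1564]
J4: z=[0.3859, -0.9092, 0.1564] o=[0.8232, -0.3315, 0.2359] → [0.3600, 0.2189, 0.3840, 0.3859, -0.9092, 0.1564]
q̇ = J⁺·V = [-0.5850, 0.2030, -0.1100, -0.1960]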